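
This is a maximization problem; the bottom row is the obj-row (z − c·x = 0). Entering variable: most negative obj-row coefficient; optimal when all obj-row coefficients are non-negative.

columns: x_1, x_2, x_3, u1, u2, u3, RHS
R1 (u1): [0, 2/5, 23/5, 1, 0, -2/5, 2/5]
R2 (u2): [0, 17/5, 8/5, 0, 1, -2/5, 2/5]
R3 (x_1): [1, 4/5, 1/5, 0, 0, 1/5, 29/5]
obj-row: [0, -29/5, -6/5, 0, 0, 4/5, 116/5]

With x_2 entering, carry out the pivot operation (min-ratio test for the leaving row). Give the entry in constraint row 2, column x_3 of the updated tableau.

8/17

Ratio test on column x_2 — row 1: (2/5)/(2/5) = 1; row 2: (2/5)/(17/5) = 2/17; row 3: (29/5)/(4/5) = 29/4. Minimum is 2/17 at row 2 (u2 leaves); pivot element 17/5.
Divide row 2 by 17/5; eliminate column x_2 from the other rows.
In the new row 2, the x_3 entry is the old entry divided by the pivot: (8/5)/(17/5) = 8/17.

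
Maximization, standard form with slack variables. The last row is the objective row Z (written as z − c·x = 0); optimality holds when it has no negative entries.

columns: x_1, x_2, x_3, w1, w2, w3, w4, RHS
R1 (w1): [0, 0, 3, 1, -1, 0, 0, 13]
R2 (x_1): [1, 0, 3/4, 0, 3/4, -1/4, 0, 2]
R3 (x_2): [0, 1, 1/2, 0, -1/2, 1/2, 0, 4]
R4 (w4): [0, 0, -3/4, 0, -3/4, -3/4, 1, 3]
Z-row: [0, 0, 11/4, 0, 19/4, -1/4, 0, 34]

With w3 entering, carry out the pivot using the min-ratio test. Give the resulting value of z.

Ratio test on column w3 — row 1: entry 0 ≤ 0; row 2: entry -1/4 ≤ 0; row 3: 4/(1/2) = 8; row 4: entry -3/4 ≤ 0. Minimum is 8 at row 3 (x_2 leaves); pivot element 1/2.
Pivot on row 3; the Z-row RHS becomes 34 − (-1/4)·8 = 36.

36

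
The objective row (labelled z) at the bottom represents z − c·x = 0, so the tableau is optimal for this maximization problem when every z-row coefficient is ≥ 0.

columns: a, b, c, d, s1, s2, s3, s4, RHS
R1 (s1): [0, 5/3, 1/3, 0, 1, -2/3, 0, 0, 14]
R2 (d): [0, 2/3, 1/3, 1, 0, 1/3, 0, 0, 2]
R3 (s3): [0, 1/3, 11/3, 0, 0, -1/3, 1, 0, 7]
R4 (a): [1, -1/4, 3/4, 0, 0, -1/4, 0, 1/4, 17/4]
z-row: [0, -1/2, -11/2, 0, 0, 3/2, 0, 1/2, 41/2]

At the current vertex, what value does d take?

d is basic (row 2); its value is the RHS of that row, 2.

2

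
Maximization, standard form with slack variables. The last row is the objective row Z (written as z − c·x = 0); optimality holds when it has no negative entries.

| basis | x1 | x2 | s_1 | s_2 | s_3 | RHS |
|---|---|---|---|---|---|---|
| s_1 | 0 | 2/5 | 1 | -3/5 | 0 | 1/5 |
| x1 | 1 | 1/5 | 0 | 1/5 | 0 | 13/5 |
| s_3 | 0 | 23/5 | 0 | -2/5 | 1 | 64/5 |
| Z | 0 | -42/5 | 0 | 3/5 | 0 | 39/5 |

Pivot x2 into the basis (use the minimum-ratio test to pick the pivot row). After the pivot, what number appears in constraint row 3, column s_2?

Ratio test on column x2 — row 1: (1/5)/(2/5) = 1/2; row 2: (13/5)/(1/5) = 13; row 3: (64/5)/(23/5) = 64/23. Minimum is 1/2 at row 1 (s_1 leaves); pivot element 2/5.
Divide row 1 by 2/5; eliminate column x2 from the other rows.
Row 3 update in column s_2: -2/5 − (23/5)·(-3/2) = 13/2.

13/2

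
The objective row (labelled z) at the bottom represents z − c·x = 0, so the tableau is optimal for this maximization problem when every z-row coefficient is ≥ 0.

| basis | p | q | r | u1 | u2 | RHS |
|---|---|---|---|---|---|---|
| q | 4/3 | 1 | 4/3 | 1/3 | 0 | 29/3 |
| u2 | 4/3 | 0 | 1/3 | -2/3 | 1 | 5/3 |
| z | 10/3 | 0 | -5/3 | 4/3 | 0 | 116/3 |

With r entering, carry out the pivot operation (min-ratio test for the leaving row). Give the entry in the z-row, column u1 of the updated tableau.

-2

Ratio test on column r — row 1: (29/3)/(4/3) = 29/4; row 2: (5/3)/(1/3) = 5. Minimum is 5 at row 2 (u2 leaves); pivot element 1/3.
Divide row 2 by 1/3; eliminate column r from the other rows.
z-row update in column u1: 4/3 − (-5/3)·(-2) = -2.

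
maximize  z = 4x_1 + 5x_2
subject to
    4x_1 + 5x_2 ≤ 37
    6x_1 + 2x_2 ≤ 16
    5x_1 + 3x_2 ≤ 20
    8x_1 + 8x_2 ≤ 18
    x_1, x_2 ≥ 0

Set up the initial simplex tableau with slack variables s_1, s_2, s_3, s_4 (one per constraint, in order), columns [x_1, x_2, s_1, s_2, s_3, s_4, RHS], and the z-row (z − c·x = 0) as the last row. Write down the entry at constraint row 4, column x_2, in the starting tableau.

Constraint 4 has coefficient 8 on x_2.

8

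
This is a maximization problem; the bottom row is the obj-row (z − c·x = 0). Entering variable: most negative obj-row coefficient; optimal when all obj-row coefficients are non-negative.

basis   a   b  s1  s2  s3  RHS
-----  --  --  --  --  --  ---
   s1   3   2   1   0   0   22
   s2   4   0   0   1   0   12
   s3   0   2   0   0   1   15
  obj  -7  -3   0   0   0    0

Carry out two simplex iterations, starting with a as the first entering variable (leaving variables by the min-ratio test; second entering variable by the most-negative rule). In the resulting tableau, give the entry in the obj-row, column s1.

Ratio test on column a — row 1: 22/3 = 22/3; row 2: 12/4 = 3; row 3: entry 0 ≤ 0. Minimum is 3 at row 2 (s2 leaves); pivot element 4.
Divide row 2 by 4; eliminate column a from the other rows.
Second iteration: most negative obj-row entry is -3 in column b, so b enters.
Ratio test on column b — row 1: 13/2 = 13/2; row 2: entry 0 ≤ 0; row 3: 15/2 = 15/2. Minimum is 13/2 at row 1 (s1 leaves); pivot element 2.
Divide row 1 by 2; eliminate column b from the other rows.
After both pivots, the entry at the obj-row, column s1 is 3/2.

3/2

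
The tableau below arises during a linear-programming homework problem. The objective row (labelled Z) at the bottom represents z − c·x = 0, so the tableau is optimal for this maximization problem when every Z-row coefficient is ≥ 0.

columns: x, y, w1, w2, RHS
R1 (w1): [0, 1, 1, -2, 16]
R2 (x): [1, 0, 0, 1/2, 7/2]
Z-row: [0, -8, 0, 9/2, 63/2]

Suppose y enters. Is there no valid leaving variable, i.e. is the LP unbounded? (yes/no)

no

Column y has positive entries in row(s) 1, so the ratio test bounds it — not unbounded.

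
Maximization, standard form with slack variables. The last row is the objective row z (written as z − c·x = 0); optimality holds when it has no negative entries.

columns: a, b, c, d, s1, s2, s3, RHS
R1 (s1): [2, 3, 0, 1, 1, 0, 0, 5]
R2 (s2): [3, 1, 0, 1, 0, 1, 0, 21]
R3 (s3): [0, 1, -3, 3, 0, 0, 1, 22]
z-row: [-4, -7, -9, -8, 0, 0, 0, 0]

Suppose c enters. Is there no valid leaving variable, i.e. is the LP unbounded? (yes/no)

Every constraint-row entry in column c is ≤ 0, so increasing c is unbounded.

yes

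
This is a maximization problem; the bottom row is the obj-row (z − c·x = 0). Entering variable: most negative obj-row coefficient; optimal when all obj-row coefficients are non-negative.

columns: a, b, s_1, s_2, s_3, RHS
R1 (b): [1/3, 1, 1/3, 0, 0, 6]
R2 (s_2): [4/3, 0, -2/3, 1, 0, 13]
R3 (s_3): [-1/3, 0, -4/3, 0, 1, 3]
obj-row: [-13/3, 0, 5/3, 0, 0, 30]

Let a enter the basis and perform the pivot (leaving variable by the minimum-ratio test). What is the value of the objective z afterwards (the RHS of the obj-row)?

Ratio test on column a — row 1: 6/(1/3) = 18; row 2: 13/(4/3) = 39/4; row 3: entry -1/3 ≤ 0. Minimum is 39/4 at row 2 (s_2 leaves); pivot element 4/3.
Pivot on row 2; the obj-row RHS becomes 30 − (-13/3)·(39/4) = 289/4.

289/4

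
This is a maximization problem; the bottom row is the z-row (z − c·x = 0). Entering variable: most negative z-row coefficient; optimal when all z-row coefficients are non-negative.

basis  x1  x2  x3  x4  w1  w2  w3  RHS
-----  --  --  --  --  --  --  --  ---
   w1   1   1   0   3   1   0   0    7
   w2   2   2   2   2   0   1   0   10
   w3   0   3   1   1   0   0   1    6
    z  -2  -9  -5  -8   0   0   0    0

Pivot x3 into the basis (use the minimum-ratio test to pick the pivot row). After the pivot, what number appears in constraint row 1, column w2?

0

Ratio test on column x3 — row 1: entry 0 ≤ 0; row 2: 10/2 = 5; row 3: 6/1 = 6. Minimum is 5 at row 2 (w2 leaves); pivot element 2.
Divide row 2 by 2; eliminate column x3 from the other rows.
Row 1 update in column w2: 0 − 0·(1/2) = 0.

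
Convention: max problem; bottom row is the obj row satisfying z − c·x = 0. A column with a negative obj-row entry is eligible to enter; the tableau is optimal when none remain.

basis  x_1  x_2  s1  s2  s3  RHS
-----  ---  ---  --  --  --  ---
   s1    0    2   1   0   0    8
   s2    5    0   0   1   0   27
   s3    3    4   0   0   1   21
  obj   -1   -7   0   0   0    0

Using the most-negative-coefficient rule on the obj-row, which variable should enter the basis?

x_2

Negative obj-row entries: x_1: -1, x_2: -7.
The most negative is -7 in column x_2, so x_2 enters.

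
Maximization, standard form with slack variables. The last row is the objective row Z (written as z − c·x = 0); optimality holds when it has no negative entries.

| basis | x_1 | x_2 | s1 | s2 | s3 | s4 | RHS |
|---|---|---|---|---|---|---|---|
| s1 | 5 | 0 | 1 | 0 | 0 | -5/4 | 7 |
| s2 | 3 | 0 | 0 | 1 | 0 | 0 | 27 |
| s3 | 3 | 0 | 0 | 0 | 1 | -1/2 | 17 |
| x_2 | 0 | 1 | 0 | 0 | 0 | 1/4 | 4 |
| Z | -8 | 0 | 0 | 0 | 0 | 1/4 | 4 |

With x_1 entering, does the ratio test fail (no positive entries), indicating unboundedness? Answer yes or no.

Column x_1 has positive entries in row(s) 1, 2, 3, so the ratio test bounds it — not unbounded.

no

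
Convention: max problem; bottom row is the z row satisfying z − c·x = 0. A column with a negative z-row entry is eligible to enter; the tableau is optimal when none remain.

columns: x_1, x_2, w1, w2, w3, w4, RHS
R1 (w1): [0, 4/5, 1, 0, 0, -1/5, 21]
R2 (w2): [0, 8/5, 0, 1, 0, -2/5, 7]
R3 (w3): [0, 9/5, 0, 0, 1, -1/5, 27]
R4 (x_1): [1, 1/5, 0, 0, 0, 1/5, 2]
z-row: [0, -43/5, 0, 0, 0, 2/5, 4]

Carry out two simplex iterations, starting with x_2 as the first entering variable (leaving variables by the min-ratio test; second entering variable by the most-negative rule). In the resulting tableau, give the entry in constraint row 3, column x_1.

-1

Ratio test on column x_2 — row 1: 21/(4/5) = 105/4; row 2: 7/(8/5) = 35/8; row 3: 27/(9/5) = 15; row 4: 2/(1/5) = 10. Minimum is 35/8 at row 2 (w2 leaves); pivot element 8/5.
Divide row 2 by 8/5; eliminate column x_2 from the other rows.
Second iteration: most negative z-row entry is -7/4 in column w4, so w4 enters.
Ratio test on column w4 — row 1: entry 0 ≤ 0; row 2: entry -1/4 ≤ 0; row 3: (153/8)/(1/4) = 153/2; row 4: (9/8)/(1/4) = 9/2. Minimum is 9/2 at row 4 (x_1 leaves); pivot element 1/4.
Divide row 4 by 1/4; eliminate column w4 from the other rows.
After both pivots, the entry at constraint row 3, column x_1 is -1.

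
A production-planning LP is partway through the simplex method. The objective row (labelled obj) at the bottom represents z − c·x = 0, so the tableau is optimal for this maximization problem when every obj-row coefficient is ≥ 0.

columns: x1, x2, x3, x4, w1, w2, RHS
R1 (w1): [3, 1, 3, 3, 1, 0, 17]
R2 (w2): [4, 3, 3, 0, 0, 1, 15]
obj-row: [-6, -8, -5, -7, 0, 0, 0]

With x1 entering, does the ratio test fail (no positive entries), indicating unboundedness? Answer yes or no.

no

Column x1 has positive entries in row(s) 1, 2, so the ratio test bounds it — not unbounded.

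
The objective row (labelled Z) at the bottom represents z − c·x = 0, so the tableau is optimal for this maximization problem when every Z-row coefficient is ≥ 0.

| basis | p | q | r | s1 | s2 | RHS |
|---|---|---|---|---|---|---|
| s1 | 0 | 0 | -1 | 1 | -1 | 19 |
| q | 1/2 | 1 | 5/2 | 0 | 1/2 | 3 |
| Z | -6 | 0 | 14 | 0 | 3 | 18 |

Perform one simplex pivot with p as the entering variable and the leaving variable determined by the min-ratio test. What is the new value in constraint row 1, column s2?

Ratio test on column p — row 1: entry 0 ≤ 0; row 2: 3/(1/2) = 6. Minimum is 6 at row 2 (q leaves); pivot element 1/2.
Divide row 2 by 1/2; eliminate column p from the other rows.
Row 1 update in column s2: -1 − 0·1 = -1.

-1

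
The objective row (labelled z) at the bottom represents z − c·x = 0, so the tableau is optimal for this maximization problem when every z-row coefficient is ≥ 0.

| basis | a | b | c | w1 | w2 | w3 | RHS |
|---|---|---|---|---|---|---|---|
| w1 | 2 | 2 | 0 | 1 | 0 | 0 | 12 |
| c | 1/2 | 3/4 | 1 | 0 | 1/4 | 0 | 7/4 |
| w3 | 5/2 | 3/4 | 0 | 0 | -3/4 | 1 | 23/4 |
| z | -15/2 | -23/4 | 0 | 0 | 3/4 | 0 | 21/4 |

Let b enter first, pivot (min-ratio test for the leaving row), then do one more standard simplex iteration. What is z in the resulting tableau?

26

Ratio test on column b — row 1: 12/2 = 6; row 2: (7/4)/(3/4) = 7/3; row 3: (23/4)/(3/4) = 23/3. Minimum is 7/3 at row 2 (c leaves); pivot element 3/4.
Pivot on row 2; the z-row RHS becomes 21/4 − (-23/4)·(7/3) = 56/3.
Next entering variable (most negative z-row entry -11/3): a.
Ratio test on column a — row 1: (22/3)/(2/3) = 11; row 2: (7/3)/(2/3) = 7/2; row 3: 4/2 = 2. Minimum is 2 at row 3 (w3 leaves); pivot element 2.
After the second pivot the z-row RHS is 56/3 − (-11/3)·2 = 26.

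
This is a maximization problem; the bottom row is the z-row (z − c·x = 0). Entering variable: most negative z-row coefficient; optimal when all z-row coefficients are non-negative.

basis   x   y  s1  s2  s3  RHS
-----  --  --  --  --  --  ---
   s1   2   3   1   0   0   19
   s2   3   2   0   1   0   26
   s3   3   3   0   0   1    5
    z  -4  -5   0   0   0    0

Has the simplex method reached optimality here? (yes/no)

The z-row has a negative entry -5 in column y, so it is not optimal.

no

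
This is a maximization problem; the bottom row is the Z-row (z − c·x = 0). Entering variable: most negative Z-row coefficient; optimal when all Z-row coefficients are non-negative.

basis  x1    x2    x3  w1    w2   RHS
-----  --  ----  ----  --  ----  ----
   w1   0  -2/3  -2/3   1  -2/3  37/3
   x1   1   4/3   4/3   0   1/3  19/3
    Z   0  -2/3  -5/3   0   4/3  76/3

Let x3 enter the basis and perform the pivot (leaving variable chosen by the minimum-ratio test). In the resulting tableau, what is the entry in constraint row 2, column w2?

Ratio test on column x3 — row 1: entry -2/3 ≤ 0; row 2: (19/3)/(4/3) = 19/4. Minimum is 19/4 at row 2 (x1 leaves); pivot element 4/3.
Divide row 2 by 4/3; eliminate column x3 from the other rows.
In the new row 2, the w2 entry is the old entry divided by the pivot: (1/3)/(4/3) = 1/4.

1/4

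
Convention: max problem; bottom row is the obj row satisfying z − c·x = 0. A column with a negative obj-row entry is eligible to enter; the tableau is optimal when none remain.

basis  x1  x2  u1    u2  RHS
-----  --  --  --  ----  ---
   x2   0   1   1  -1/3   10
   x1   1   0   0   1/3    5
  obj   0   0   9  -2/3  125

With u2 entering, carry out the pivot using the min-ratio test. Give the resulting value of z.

Ratio test on column u2 — row 1: entry -1/3 ≤ 0; row 2: 5/(1/3) = 15. Minimum is 15 at row 2 (x1 leaves); pivot element 1/3.
Pivot on row 2; the obj-row RHS becomes 125 − (-2/3)·15 = 135.

135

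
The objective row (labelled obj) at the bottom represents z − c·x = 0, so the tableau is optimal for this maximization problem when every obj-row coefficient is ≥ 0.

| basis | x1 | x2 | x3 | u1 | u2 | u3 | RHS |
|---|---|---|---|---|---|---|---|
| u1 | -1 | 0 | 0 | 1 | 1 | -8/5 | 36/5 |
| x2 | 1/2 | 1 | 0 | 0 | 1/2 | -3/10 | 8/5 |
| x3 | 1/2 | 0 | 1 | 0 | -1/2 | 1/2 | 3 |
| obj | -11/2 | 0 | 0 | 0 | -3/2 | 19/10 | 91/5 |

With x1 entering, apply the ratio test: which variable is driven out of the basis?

x2

Column x1 entries and ratios — u1: -1 ≤ 0, skip; x2: (8/5)/(1/2) = 16/5; x3: 3/(1/2) = 6.
Smallest ratio is 16/5 in the row of x2, so x2 leaves.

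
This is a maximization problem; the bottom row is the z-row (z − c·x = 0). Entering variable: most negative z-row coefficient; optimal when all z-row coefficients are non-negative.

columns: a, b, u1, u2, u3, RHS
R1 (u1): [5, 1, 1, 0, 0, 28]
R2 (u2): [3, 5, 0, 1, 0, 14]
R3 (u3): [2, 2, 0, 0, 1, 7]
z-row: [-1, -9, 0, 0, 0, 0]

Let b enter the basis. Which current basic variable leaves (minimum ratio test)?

Column b entries and ratios — u1: 28/1 = 28; u2: 14/5 = 14/5; u3: 7/2 = 7/2.
Smallest ratio is 14/5 in the row of u2, so u2 leaves.

u2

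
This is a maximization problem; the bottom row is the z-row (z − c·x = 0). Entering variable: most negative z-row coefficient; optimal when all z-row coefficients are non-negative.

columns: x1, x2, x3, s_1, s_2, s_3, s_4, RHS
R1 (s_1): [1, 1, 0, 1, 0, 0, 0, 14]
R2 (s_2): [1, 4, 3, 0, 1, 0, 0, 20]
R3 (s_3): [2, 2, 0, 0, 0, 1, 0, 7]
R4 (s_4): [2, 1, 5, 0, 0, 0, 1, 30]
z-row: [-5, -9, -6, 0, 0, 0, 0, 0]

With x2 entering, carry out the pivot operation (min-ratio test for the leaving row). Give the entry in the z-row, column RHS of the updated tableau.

Ratio test on column x2 — row 1: 14/1 = 14; row 2: 20/4 = 5; row 3: 7/2 = 7/2; row 4: 30/1 = 30. Minimum is 7/2 at row 3 (s_3 leaves); pivot element 2.
Divide row 3 by 2; eliminate column x2 from the other rows.
z-row update in column RHS: 0 − (-9)·(7/2) = 63/2.

63/2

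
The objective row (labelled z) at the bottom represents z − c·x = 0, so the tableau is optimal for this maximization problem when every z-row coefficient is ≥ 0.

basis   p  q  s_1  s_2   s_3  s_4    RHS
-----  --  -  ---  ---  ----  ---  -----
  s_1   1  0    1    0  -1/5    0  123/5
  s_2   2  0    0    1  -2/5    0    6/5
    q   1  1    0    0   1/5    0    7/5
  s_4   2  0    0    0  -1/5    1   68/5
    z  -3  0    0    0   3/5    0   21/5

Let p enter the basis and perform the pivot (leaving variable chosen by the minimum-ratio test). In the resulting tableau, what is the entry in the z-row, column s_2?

Ratio test on column p — row 1: (123/5)/1 = 123/5; row 2: (6/5)/2 = 3/5; row 3: (7/5)/1 = 7/5; row 4: (68/5)/2 = 34/5. Minimum is 3/5 at row 2 (s_2 leaves); pivot element 2.
Divide row 2 by 2; eliminate column p from the other rows.
z-row update in column s_2: 0 − (-3)·(1/2) = 3/2.

3/2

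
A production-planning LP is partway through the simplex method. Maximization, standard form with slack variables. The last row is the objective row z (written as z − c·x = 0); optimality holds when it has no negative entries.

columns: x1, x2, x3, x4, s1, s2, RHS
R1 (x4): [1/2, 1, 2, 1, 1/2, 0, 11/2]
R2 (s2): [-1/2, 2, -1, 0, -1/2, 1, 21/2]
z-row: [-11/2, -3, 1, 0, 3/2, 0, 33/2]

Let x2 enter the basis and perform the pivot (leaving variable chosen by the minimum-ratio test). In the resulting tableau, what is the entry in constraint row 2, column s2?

1/2

Ratio test on column x2 — row 1: (11/2)/1 = 11/2; row 2: (21/2)/2 = 21/4. Minimum is 21/4 at row 2 (s2 leaves); pivot element 2.
Divide row 2 by 2; eliminate column x2 from the other rows.
In the new row 2, the s2 entry is the old entry divided by the pivot: 1/2 = 1/2.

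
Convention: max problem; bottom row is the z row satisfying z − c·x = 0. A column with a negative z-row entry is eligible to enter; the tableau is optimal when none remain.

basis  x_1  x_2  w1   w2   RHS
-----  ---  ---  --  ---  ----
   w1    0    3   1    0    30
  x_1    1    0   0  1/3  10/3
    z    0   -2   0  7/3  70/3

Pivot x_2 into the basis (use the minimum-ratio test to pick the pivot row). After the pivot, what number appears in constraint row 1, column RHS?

10

Ratio test on column x_2 — row 1: 30/3 = 10; row 2: entry 0 ≤ 0. Minimum is 10 at row 1 (w1 leaves); pivot element 3.
Divide row 1 by 3; eliminate column x_2 from the other rows.
In the new row 1, the RHS entry is the old entry divided by the pivot: 30/3 = 10.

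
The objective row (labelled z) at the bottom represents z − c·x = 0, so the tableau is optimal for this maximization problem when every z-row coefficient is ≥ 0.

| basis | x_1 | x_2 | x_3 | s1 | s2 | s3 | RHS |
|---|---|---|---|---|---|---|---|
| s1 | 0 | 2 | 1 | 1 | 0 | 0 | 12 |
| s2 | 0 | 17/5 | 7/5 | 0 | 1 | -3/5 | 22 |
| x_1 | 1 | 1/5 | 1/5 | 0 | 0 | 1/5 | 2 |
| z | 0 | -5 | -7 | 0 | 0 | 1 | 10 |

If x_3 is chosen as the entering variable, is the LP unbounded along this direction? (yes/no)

no

Column x_3 has positive entries in row(s) 1, 2, 3, so the ratio test bounds it — not unbounded.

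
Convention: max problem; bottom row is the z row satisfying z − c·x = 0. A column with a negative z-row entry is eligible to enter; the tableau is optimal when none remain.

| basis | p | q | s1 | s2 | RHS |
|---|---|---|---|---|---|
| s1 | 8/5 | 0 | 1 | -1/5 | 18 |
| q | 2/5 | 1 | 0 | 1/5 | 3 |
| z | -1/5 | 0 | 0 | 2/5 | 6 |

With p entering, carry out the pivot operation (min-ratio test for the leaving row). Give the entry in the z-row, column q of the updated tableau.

Ratio test on column p — row 1: 18/(8/5) = 45/4; row 2: 3/(2/5) = 15/2. Minimum is 15/2 at row 2 (q leaves); pivot element 2/5.
Divide row 2 by 2/5; eliminate column p from the other rows.
z-row update in column q: 0 − (-1/5)·(5/2) = 1/2.

1/2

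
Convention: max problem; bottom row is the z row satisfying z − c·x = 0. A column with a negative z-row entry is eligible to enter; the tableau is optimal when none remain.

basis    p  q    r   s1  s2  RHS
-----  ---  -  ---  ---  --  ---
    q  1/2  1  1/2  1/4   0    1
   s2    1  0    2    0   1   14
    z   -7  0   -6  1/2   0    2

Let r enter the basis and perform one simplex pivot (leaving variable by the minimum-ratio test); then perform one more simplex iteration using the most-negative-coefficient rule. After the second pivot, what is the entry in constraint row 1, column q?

Ratio test on column r — row 1: 1/(1/2) = 2; row 2: 14/2 = 7. Minimum is 2 at row 1 (q leaves); pivot element 1/2.
Divide row 1 by 1/2; eliminate column r from the other rows.
Second iteration: most negative z-row entry is -1 in column p, so p enters.
Ratio test on column p — row 1: 2/1 = 2; row 2: entry -1 ≤ 0. Minimum is 2 at row 1 (r leaves); pivot element 1.
Divide row 1 by 1; eliminate column p from the other rows.
After both pivots, the entry at constraint row 1, column q is 2.

2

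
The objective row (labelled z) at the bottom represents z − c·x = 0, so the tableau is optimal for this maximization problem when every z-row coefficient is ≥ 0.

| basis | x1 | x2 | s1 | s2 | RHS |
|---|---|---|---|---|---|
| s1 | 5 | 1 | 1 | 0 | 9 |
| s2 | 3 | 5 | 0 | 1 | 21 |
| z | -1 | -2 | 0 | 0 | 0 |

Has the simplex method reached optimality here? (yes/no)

The z-row has a negative entry -2 in column x2, so it is not optimal.

no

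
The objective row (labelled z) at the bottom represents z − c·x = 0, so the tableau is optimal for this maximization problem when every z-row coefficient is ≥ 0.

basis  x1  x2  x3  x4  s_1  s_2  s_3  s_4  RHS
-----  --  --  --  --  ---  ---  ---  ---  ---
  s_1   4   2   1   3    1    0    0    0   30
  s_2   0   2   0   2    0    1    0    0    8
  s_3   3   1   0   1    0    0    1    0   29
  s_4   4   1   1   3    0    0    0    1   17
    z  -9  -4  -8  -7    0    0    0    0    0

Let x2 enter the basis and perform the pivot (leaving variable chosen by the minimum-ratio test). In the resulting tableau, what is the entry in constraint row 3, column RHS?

Ratio test on column x2 — row 1: 30/2 = 15; row 2: 8/2 = 4; row 3: 29/1 = 29; row 4: 17/1 = 17. Minimum is 4 at row 2 (s_2 leaves); pivot element 2.
Divide row 2 by 2; eliminate column x2 from the other rows.
Row 3 update in column RHS: 29 − 1·4 = 25.

25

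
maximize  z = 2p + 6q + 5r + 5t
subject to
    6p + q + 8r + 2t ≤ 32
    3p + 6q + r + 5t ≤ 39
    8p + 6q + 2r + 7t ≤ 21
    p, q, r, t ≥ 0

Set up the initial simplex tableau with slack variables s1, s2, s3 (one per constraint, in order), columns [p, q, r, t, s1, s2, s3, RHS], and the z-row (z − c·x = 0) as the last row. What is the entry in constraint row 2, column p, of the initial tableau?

Constraint 2 has coefficient 3 on p.

3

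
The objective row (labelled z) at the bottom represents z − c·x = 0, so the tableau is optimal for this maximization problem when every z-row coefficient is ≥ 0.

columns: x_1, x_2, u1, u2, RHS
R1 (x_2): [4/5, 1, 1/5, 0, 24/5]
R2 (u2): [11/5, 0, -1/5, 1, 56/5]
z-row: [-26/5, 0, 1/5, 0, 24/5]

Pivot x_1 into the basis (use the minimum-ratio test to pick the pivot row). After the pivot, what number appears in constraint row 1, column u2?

-4/11

Ratio test on column x_1 — row 1: (24/5)/(4/5) = 6; row 2: (56/5)/(11/5) = 56/11. Minimum is 56/11 at row 2 (u2 leaves); pivot element 11/5.
Divide row 2 by 11/5; eliminate column x_1 from the other rows.
Row 1 update in column u2: 0 − (4/5)·(5/11) = -4/11.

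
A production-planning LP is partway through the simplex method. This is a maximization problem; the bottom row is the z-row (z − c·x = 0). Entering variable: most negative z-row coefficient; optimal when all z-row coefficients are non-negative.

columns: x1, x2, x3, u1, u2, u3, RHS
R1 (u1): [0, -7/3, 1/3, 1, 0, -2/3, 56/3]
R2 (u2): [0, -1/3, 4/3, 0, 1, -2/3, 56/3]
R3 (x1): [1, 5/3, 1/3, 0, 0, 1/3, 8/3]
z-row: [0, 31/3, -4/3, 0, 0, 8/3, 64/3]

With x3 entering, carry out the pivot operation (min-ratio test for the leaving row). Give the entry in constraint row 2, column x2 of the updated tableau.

-7

Ratio test on column x3 — row 1: (56/3)/(1/3) = 56; row 2: (56/3)/(4/3) = 14; row 3: (8/3)/(1/3) = 8. Minimum is 8 at row 3 (x1 leaves); pivot element 1/3.
Divide row 3 by 1/3; eliminate column x3 from the other rows.
Row 2 update in column x2: -1/3 − (4/3)·5 = -7.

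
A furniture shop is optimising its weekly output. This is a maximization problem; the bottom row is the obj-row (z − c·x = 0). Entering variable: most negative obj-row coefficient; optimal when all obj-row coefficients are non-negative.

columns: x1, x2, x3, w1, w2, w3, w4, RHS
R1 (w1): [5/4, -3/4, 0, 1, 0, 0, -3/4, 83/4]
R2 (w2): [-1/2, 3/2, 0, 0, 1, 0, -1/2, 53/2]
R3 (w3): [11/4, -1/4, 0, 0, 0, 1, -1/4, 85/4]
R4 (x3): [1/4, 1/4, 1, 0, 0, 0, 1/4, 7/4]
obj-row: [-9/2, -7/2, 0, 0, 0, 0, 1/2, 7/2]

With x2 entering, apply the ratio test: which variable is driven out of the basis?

Column x2 entries and ratios — w1: -3/4 ≤ 0, skip; w2: (53/2)/(3/2) = 53/3; w3: -1/4 ≤ 0, skip; x3: (7/4)/(1/4) = 7.
Smallest ratio is 7 in the row of x3, so x3 leaves.

x3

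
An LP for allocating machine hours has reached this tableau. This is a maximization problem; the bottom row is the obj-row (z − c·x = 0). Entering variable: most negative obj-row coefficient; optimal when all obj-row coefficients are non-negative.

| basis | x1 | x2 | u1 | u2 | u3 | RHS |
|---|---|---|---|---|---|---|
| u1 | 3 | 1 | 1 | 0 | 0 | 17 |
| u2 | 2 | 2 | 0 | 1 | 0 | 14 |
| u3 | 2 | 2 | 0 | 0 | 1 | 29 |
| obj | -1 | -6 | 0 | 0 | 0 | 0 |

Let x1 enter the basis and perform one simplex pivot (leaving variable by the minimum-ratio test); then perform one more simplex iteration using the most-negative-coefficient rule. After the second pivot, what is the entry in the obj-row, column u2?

17/4

Ratio test on column x1 — row 1: 17/3 = 17/3; row 2: 14/2 = 7; row 3: 29/2 = 29/2. Minimum is 17/3 at row 1 (u1 leaves); pivot element 3.
Divide row 1 by 3; eliminate column x1 from the other rows.
Second iteration: most negative obj-row entry is -17/3 in column x2, so x2 enters.
Ratio test on column x2 — row 1: (17/3)/(1/3) = 17; row 2: (8/3)/(4/3) = 2; row 3: (53/3)/(4/3) = 53/4. Minimum is 2 at row 2 (u2 leaves); pivot element 4/3.
Divide row 2 by 4/3; eliminate column x2 from the other rows.
After both pivots, the entry at the obj-row, column u2 is 17/4.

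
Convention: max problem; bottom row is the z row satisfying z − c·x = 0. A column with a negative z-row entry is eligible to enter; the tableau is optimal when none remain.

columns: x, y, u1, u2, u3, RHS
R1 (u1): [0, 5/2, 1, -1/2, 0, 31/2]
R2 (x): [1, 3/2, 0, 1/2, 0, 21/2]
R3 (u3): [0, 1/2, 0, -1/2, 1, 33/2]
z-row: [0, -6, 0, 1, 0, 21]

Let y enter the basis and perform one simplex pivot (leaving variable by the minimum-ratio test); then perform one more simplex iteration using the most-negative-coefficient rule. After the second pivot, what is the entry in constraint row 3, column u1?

-1/2

Ratio test on column y — row 1: (31/2)/(5/2) = 31/5; row 2: (21/2)/(3/2) = 7; row 3: (33/2)/(1/2) = 33. Minimum is 31/5 at row 1 (u1 leaves); pivot element 5/2.
Divide row 1 by 5/2; eliminate column y from the other rows.
Second iteration: most negative z-row entry is -1/5 in column u2, so u2 enters.
Ratio test on column u2 — row 1: entry -1/5 ≤ 0; row 2: (6/5)/(4/5) = 3/2; row 3: entry -2/5 ≤ 0. Minimum is 3/2 at row 2 (x leaves); pivot element 4/5.
Divide row 2 by 4/5; eliminate column u2 from the other rows.
After both pivots, the entry at constraint row 3, column u1 is -1/2.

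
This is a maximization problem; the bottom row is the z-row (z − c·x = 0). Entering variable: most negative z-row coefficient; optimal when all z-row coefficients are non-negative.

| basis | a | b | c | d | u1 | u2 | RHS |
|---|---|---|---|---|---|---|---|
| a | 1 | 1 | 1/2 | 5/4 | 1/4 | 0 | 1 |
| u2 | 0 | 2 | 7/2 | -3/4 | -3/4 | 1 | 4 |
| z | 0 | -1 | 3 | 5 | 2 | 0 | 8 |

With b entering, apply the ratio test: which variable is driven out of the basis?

a

Column b entries and ratios — a: 1/1 = 1; u2: 4/2 = 2.
Smallest ratio is 1 in the row of a, so a leaves.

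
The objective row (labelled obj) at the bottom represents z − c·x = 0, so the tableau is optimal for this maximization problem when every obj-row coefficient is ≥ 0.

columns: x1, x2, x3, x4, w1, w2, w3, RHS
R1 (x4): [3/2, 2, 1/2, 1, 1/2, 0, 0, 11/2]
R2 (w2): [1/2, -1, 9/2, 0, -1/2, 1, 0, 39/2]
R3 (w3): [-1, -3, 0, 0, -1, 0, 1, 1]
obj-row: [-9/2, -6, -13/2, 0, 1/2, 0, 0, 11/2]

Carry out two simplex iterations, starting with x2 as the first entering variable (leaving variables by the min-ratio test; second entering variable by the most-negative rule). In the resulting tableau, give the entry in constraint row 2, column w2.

4/19

Ratio test on column x2 — row 1: (11/2)/2 = 11/4; row 2: entry -1 ≤ 0; row 3: entry -3 ≤ 0. Minimum is 11/4 at row 1 (x4 leaves); pivot element 2.
Divide row 1 by 2; eliminate column x2 from the other rows.
Second iteration: most negative obj-row entry is -5 in column x3, so x3 enters.
Ratio test on column x3 — row 1: (11/4)/(1/4) = 11; row 2: (89/4)/(19/4) = 89/19; row 3: (37/4)/(3/4) = 37/3. Minimum is 89/19 at row 2 (w2 leaves); pivot element 19/4.
Divide row 2 by 19/4; eliminate column x3 from the other rows.
After both pivots, the entry at constraint row 2, column w2 is 4/19.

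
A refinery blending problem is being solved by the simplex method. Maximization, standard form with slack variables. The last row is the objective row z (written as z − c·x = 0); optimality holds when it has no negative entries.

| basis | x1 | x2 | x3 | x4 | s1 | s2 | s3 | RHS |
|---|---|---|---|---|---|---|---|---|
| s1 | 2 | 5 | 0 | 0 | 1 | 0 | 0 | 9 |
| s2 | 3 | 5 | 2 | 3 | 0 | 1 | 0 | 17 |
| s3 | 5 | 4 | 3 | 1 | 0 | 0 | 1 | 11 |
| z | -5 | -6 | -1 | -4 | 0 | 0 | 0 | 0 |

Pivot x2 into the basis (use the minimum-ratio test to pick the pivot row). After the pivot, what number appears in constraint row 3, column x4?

Ratio test on column x2 — row 1: 9/5 = 9/5; row 2: 17/5 = 17/5; row 3: 11/4 = 11/4. Minimum is 9/5 at row 1 (s1 leaves); pivot element 5.
Divide row 1 by 5; eliminate column x2 from the other rows.
Row 3 update in column x4: 1 − 4·0 = 1.

1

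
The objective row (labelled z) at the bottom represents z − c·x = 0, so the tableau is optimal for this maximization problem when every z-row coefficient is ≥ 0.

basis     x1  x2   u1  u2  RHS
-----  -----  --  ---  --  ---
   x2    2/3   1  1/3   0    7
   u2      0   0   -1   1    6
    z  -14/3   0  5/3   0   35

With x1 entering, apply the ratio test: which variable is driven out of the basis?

x2

Column x1 entries and ratios — x2: 7/(2/3) = 21/2; u2: 0 ≤ 0, skip.
Smallest ratio is 21/2 in the row of x2, so x2 leaves.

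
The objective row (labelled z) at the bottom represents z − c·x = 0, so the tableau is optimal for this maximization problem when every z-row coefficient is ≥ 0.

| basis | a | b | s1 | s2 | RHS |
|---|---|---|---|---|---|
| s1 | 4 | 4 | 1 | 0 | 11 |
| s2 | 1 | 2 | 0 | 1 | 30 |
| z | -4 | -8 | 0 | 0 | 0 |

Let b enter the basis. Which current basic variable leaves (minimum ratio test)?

s1

Column b entries and ratios — s1: 11/4 = 11/4; s2: 30/2 = 15.
Smallest ratio is 11/4 in the row of s1, so s1 leaves.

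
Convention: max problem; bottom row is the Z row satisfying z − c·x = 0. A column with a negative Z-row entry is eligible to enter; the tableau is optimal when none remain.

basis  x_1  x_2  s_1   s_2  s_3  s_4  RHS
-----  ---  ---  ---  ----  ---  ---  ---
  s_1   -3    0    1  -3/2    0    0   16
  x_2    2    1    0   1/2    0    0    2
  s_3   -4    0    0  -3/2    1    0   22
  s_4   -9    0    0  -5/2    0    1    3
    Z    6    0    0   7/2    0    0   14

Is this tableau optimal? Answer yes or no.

yes

Every Z-row coefficient is ≥ 0, so the tableau is optimal.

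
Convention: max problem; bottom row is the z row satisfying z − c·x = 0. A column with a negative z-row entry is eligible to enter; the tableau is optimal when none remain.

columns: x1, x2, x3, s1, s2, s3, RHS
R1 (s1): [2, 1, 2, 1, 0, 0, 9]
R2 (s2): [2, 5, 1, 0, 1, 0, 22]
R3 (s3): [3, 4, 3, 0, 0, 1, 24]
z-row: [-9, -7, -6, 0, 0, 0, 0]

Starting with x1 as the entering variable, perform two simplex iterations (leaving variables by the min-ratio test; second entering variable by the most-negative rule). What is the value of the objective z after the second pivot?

389/8

Ratio test on column x1 — row 1: 9/2 = 9/2; row 2: 22/2 = 11; row 3: 24/3 = 8. Minimum is 9/2 at row 1 (s1 leaves); pivot element 2.
Pivot on row 1; the z-row RHS becomes 0 − (-9)·(9/2) = 81/2.
Next entering variable (most negative z-row entry -5/2): x2.
Ratio test on column x2 — row 1: (9/2)/(1/2) = 9; row 2: 13/4 = 13/4; row 3: (21/2)/(5/2) = 21/5. Minimum is 13/4 at row 2 (s2 leaves); pivot element 4.
After the second pivot the z-row RHS is 81/2 − (-5/2)·(13/4) = 389/8.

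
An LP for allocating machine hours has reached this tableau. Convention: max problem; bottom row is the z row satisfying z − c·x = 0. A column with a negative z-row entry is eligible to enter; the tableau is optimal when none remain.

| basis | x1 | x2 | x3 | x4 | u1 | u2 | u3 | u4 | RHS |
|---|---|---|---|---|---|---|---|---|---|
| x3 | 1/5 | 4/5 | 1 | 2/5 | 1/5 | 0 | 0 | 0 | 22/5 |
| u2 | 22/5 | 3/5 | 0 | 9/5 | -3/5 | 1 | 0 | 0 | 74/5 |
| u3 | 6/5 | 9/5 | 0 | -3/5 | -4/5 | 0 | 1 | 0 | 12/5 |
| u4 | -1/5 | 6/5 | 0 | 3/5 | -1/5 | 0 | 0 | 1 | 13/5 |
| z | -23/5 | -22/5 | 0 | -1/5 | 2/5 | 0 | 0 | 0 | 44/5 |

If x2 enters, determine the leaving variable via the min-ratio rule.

Column x2 entries and ratios — x3: (22/5)/(4/5) = 11/2; u2: (74/5)/(3/5) = 74/3; u3: (12/5)/(9/5) = 4/3; u4: (13/5)/(6/5) = 13/6.
Smallest ratio is 4/3 in the row of u3, so u3 leaves.

u3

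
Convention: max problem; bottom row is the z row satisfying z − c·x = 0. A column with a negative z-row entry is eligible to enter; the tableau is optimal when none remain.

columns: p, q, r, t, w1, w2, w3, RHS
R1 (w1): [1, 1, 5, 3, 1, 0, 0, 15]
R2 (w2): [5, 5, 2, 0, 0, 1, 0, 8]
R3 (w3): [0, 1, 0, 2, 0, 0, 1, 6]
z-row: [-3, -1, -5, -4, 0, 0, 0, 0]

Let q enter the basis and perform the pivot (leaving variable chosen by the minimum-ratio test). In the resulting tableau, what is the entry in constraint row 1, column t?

Ratio test on column q — row 1: 15/1 = 15; row 2: 8/5 = 8/5; row 3: 6/1 = 6. Minimum is 8/5 at row 2 (w2 leaves); pivot element 5.
Divide row 2 by 5; eliminate column q from the other rows.
Row 1 update in column t: 3 − 1·0 = 3.

3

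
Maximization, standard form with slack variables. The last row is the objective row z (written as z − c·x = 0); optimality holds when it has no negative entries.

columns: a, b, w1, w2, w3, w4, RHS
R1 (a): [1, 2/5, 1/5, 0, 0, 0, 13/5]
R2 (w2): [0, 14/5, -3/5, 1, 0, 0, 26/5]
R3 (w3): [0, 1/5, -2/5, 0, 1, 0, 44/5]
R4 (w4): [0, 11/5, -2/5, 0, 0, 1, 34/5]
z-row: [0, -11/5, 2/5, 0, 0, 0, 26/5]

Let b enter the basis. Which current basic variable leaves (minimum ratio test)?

w2

Column b entries and ratios — a: (13/5)/(2/5) = 13/2; w2: (26/5)/(14/5) = 13/7; w3: (44/5)/(1/5) = 44; w4: (34/5)/(11/5) = 34/11.
Smallest ratio is 13/7 in the row of w2, so w2 leaves.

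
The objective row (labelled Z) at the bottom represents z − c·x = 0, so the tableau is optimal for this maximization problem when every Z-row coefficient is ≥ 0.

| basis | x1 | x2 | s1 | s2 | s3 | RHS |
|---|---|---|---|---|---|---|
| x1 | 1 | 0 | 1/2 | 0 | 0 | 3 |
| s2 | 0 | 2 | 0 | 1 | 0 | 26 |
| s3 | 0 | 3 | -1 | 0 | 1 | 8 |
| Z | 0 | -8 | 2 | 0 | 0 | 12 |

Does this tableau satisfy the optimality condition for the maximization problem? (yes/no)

The Z-row has a negative entry -8 in column x2, so it is not optimal.

no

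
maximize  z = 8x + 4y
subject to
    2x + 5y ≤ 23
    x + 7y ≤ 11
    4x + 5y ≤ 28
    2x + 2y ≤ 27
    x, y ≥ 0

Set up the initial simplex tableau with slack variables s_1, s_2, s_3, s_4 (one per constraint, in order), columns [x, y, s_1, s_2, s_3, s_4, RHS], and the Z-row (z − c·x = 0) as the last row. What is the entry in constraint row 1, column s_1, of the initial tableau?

1

Slack s_1 belongs to constraint 1; its column is the unit vector e_1, so the entry in row 1 is 1.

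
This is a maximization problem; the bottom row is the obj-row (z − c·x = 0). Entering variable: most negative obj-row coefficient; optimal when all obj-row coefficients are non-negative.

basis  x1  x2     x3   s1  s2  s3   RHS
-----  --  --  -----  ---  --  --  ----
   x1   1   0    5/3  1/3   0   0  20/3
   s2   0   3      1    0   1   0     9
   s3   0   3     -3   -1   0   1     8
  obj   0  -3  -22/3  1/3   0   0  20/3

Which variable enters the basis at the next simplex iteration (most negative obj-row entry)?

Negative obj-row entries: x2: -3, x3: -22/3.
The most negative is -22/3 in column x3, so x3 enters.

x3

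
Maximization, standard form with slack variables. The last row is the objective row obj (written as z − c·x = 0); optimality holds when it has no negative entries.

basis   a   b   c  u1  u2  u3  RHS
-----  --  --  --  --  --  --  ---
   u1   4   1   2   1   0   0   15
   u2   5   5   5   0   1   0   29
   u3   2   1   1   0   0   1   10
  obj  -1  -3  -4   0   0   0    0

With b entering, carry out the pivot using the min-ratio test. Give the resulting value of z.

87/5

Ratio test on column b — row 1: 15/1 = 15; row 2: 29/5 = 29/5; row 3: 10/1 = 10. Minimum is 29/5 at row 2 (u2 leaves); pivot element 5.
Pivot on row 2; the obj-row RHS becomes 0 − (-3)·(29/5) = 87/5.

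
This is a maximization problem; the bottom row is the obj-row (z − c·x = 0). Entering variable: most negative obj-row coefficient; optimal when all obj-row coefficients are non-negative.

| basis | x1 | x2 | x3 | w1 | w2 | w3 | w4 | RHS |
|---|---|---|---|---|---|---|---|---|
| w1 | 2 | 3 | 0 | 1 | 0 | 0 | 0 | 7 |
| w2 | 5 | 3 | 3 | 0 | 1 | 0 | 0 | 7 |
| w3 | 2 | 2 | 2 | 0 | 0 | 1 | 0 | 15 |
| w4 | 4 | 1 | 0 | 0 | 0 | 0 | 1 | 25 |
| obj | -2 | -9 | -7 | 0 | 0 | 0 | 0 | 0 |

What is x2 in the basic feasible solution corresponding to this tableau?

0

x2 is not in the basis, so in the current basic feasible solution x2 = 0.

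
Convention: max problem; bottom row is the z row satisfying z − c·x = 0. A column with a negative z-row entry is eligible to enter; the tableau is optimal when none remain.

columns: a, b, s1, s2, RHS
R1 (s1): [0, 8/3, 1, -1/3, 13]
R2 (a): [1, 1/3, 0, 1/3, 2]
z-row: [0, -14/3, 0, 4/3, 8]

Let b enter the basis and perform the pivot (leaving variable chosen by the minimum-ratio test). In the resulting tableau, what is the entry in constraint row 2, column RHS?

Ratio test on column b — row 1: 13/(8/3) = 39/8; row 2: 2/(1/3) = 6. Minimum is 39/8 at row 1 (s1 leaves); pivot element 8/3.
Divide row 1 by 8/3; eliminate column b from the other rows.
Row 2 update in column RHS: 2 − (1/3)·(39/8) = 3/8.

3/8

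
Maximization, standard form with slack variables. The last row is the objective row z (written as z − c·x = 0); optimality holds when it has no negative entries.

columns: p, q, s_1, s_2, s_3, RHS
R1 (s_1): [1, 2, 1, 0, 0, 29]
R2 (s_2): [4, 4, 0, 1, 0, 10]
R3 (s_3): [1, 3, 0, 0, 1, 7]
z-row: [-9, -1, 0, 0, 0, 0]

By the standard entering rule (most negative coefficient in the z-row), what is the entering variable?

Negative z-row entries: p: -9, q: -1.
The most negative is -9 in column p, so p enters.

p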